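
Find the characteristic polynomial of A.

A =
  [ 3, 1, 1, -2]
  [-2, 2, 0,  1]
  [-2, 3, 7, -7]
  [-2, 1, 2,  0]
x^4 - 12*x^3 + 54*x^2 - 108*x + 81

Expanding det(x·I − A) (e.g. by cofactor expansion or by noting that A is similar to its Jordan form J, which has the same characteristic polynomial as A) gives
  χ_A(x) = x^4 - 12*x^3 + 54*x^2 - 108*x + 81
which factors as (x - 3)^4. The eigenvalues (with algebraic multiplicities) are λ = 3 with multiplicity 4.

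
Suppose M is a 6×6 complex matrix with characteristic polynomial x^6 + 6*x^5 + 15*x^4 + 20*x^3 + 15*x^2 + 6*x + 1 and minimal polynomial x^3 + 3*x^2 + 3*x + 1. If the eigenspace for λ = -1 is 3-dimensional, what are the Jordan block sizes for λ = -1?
Block sizes for λ = -1: [3, 2, 1]

Step 1 — from the characteristic polynomial, algebraic multiplicity of λ = -1 is 6. From dim ker(M − (-1)·I) = 3, there are exactly 3 Jordan blocks for λ = -1.
Step 2 — from the minimal polynomial, the factor (x + 1)^3 tells us the largest block for λ = -1 has size 3.
Step 3 — with total size 6, 3 blocks, and largest block 3, the block sizes (in nonincreasing order) are [3, 2, 1].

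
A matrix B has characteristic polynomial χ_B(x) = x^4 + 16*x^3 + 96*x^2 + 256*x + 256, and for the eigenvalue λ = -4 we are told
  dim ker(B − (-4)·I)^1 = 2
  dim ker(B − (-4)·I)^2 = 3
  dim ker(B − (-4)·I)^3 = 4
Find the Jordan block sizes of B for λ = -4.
Block sizes for λ = -4: [3, 1]

From the dimensions of kernels of powers, the number of Jordan blocks of size at least j is d_j − d_{j−1} where d_j = dim ker(N^j) (with d_0 = 0). Computing the differences gives [2, 1, 1].
The number of blocks of size exactly k is (#blocks of size ≥ k) − (#blocks of size ≥ k + 1), so the partition is: 1 block(s) of size 1, 1 block(s) of size 3.
In nonincreasing order the block sizes are [3, 1].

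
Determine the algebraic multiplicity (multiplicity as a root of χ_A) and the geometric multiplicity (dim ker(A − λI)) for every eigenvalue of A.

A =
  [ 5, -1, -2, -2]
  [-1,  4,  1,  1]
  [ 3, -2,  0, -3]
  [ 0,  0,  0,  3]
λ = 3: alg = 4, geom = 2

Step 1 — factor the characteristic polynomial to read off the algebraic multiplicities:
  χ_A(x) = (x - 3)^4

Step 2 — compute geometric multiplicities via the rank-nullity identity g(λ) = n − rank(A − λI):
  rank(A − (3)·I) = 2, so dim ker(A − (3)·I) = n − 2 = 2

Summary:
  λ = 3: algebraic multiplicity = 4, geometric multiplicity = 2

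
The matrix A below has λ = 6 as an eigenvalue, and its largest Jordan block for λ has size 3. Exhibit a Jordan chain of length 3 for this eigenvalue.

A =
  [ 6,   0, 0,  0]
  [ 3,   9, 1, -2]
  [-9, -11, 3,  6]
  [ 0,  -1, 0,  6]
A Jordan chain for λ = 6 of length 3:
v_1 = (0, 0, -6, -3)ᵀ
v_2 = (0, 3, -9, 0)ᵀ
v_3 = (1, 0, 0, 0)ᵀ

Let N = A − (6)·I. We want v_3 with N^3 v_3 = 0 but N^2 v_3 ≠ 0; then v_{j-1} := N · v_j for j = 3, …, 2.

Pick v_3 = (1, 0, 0, 0)ᵀ.
Then v_2 = N · v_3 = (0, 3, -9, 0)ᵀ.
Then v_1 = N · v_2 = (0, 0, -6, -3)ᵀ.

Sanity check: (A − (6)·I) v_1 = (0, 0, 0, 0)ᵀ = 0. ✓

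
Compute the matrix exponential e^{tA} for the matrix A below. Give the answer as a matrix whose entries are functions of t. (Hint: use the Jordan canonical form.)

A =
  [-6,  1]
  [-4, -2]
e^{tA} =
  [-2*t*exp(-4*t) + exp(-4*t), t*exp(-4*t)]
  [-4*t*exp(-4*t), 2*t*exp(-4*t) + exp(-4*t)]

Strategy: write A = P · J · P⁻¹ where J is a Jordan canonical form, so e^{tA} = P · e^{tJ} · P⁻¹, and e^{tJ} can be computed block-by-block.

A has Jordan form
J =
  [-4,  1]
  [ 0, -4]
(up to reordering of blocks).

Per-block formulas:
  For a 2×2 Jordan block J_2(-4): exp(t · J_2(-4)) = e^(-4t)·(I + t·N), where N is the 2×2 nilpotent shift.

After assembling e^{tJ} and conjugating by P, we get:

e^{tA} =
  [-2*t*exp(-4*t) + exp(-4*t), t*exp(-4*t)]
  [-4*t*exp(-4*t), 2*t*exp(-4*t) + exp(-4*t)]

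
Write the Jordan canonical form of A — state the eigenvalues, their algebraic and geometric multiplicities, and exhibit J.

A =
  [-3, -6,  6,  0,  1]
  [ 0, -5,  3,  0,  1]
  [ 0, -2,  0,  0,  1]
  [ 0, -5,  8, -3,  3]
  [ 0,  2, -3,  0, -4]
J_3(-3) ⊕ J_2(-3)

The characteristic polynomial is
  det(x·I − A) = x^5 + 15*x^4 + 90*x^3 + 270*x^2 + 405*x + 243 = (x + 3)^5

Eigenvalues and multiplicities (the geometric multiplicity of λ is n − rank(A − λI), which equals the number of Jordan blocks for λ):
  λ = -3: algebraic multiplicity = 5, geometric multiplicity = 2

Determining the block sizes for each eigenvalue:
  λ = -3: with am = 5 and gm = 2, the partition is not yet determined (e.g. several partitions of 5 into 2 parts exist). Let N = A − (-3)·I. Computing rank(N^1) = 3, rank(N^2) = 1, rank(N^3) = 0; the number of blocks of size ≥ j is rank(N^{j−1}) − rank(N^j), giving [2, 2, 1]. So we have 1 block(s) of size 3, 1 block(s) of size 2 → block sizes [3, 2]

Assembling the blocks gives a Jordan form
J =
  [-3,  1,  0,  0,  0]
  [ 0, -3,  1,  0,  0]
  [ 0,  0, -3,  0,  0]
  [ 0,  0,  0, -3,  1]
  [ 0,  0,  0,  0, -3]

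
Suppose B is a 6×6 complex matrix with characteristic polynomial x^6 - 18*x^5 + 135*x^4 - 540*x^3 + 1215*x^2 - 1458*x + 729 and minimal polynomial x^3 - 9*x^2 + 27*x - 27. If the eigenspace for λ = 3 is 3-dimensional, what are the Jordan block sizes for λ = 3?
Block sizes for λ = 3: [3, 2, 1]

Step 1 — from the characteristic polynomial, algebraic multiplicity of λ = 3 is 6. From dim ker(B − (3)·I) = 3, there are exactly 3 Jordan blocks for λ = 3.
Step 2 — from the minimal polynomial, the factor (x − 3)^3 tells us the largest block for λ = 3 has size 3.
Step 3 — with total size 6, 3 blocks, and largest block 3, the block sizes (in nonincreasing order) are [3, 2, 1].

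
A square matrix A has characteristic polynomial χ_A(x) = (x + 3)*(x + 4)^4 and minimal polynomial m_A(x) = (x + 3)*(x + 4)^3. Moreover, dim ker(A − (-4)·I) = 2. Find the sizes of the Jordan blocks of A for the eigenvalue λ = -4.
Block sizes for λ = -4: [3, 1]

Step 1 — from the characteristic polynomial, algebraic multiplicity of λ = -4 is 4. From dim ker(A − (-4)·I) = 2, there are exactly 2 Jordan blocks for λ = -4.
Step 2 — from the minimal polynomial, the factor (x + 4)^3 tells us the largest block for λ = -4 has size 3.
Step 3 — with total size 4, 2 blocks, and largest block 3, the block sizes (in nonincreasing order) are [3, 1].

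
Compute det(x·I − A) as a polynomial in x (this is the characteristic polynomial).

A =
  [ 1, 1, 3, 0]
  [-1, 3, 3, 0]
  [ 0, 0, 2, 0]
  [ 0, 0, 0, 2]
x^4 - 8*x^3 + 24*x^2 - 32*x + 16

Expanding det(x·I − A) (e.g. by cofactor expansion or by noting that A is similar to its Jordan form J, which has the same characteristic polynomial as A) gives
  χ_A(x) = x^4 - 8*x^3 + 24*x^2 - 32*x + 16
which factors as (x - 2)^4. The eigenvalues (with algebraic multiplicities) are λ = 2 with multiplicity 4.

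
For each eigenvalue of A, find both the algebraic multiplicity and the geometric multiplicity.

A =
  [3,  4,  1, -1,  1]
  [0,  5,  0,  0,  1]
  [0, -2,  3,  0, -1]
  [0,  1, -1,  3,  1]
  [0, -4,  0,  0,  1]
λ = 3: alg = 5, geom = 2

Step 1 — factor the characteristic polynomial to read off the algebraic multiplicities:
  χ_A(x) = (x - 3)^5

Step 2 — compute geometric multiplicities via the rank-nullity identity g(λ) = n − rank(A − λI):
  rank(A − (3)·I) = 3, so dim ker(A − (3)·I) = n − 3 = 2

Summary:
  λ = 3: algebraic multiplicity = 5, geometric multiplicity = 2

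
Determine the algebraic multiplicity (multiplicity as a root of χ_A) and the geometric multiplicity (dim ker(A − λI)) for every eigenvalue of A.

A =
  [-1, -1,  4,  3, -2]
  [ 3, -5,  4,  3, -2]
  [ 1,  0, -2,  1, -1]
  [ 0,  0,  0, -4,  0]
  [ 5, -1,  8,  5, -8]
λ = -4: alg = 5, geom = 3

Step 1 — factor the characteristic polynomial to read off the algebraic multiplicities:
  χ_A(x) = (x + 4)^5

Step 2 — compute geometric multiplicities via the rank-nullity identity g(λ) = n − rank(A − λI):
  rank(A − (-4)·I) = 2, so dim ker(A − (-4)·I) = n − 2 = 3

Summary:
  λ = -4: algebraic multiplicity = 5, geometric multiplicity = 3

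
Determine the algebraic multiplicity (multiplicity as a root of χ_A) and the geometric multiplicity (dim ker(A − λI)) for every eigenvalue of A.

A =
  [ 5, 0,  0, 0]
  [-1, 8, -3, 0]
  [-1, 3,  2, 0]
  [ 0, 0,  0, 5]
λ = 5: alg = 4, geom = 3

Step 1 — factor the characteristic polynomial to read off the algebraic multiplicities:
  χ_A(x) = (x - 5)^4

Step 2 — compute geometric multiplicities via the rank-nullity identity g(λ) = n − rank(A − λI):
  rank(A − (5)·I) = 1, so dim ker(A − (5)·I) = n − 1 = 3

Summary:
  λ = 5: algebraic multiplicity = 4, geometric multiplicity = 3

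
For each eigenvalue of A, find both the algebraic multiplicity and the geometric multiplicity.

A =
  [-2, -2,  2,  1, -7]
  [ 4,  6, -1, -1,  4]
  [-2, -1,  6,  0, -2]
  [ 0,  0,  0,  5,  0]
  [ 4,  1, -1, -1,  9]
λ = 4: alg = 1, geom = 1; λ = 5: alg = 4, geom = 2

Step 1 — factor the characteristic polynomial to read off the algebraic multiplicities:
  χ_A(x) = (x - 5)^4*(x - 4)

Step 2 — compute geometric multiplicities via the rank-nullity identity g(λ) = n − rank(A − λI):
  rank(A − (4)·I) = 4, so dim ker(A − (4)·I) = n − 4 = 1
  rank(A − (5)·I) = 3, so dim ker(A − (5)·I) = n − 3 = 2

Summary:
  λ = 4: algebraic multiplicity = 1, geometric multiplicity = 1
  λ = 5: algebraic multiplicity = 4, geometric multiplicity = 2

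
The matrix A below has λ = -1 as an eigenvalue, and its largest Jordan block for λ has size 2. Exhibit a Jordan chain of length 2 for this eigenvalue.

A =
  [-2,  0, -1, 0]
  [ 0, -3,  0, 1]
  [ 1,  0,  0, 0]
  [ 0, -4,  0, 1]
A Jordan chain for λ = -1 of length 2:
v_1 = (-1, 0, 1, 0)ᵀ
v_2 = (1, 0, 0, 0)ᵀ

Let N = A − (-1)·I. We want v_2 with N^2 v_2 = 0 but N^1 v_2 ≠ 0; then v_{j-1} := N · v_j for j = 2, …, 2.

Pick v_2 = (1, 0, 0, 0)ᵀ.
Then v_1 = N · v_2 = (-1, 0, 1, 0)ᵀ.

Sanity check: (A − (-1)·I) v_1 = (0, 0, 0, 0)ᵀ = 0. ✓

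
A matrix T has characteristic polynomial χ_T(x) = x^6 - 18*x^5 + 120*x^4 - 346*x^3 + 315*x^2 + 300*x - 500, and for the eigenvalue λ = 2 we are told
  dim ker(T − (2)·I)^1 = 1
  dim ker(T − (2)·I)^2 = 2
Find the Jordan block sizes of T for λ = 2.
Block sizes for λ = 2: [2]

From the dimensions of kernels of powers, the number of Jordan blocks of size at least j is d_j − d_{j−1} where d_j = dim ker(N^j) (with d_0 = 0). Computing the differences gives [1, 1].
The number of blocks of size exactly k is (#blocks of size ≥ k) − (#blocks of size ≥ k + 1), so the partition is: 1 block(s) of size 2.
In nonincreasing order the block sizes are [2].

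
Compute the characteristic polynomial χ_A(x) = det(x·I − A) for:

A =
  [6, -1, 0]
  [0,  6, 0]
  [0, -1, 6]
x^3 - 18*x^2 + 108*x - 216

Expanding det(x·I − A) (e.g. by cofactor expansion or by noting that A is similar to its Jordan form J, which has the same characteristic polynomial as A) gives
  χ_A(x) = x^3 - 18*x^2 + 108*x - 216
which factors as (x - 6)^3. The eigenvalues (with algebraic multiplicities) are λ = 6 with multiplicity 3.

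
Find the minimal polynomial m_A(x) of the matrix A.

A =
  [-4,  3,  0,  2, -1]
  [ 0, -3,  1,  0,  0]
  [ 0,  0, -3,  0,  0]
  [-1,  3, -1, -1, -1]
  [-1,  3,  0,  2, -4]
x^3 + 9*x^2 + 27*x + 27

The characteristic polynomial is χ_A(x) = (x + 3)^5, so the eigenvalues are known. The minimal polynomial is
  m_A(x) = Π_λ (x − λ)^{k_λ}
where k_λ is the size of the *largest* Jordan block for λ (equivalently, the smallest k with (A − λI)^k v = 0 for every generalised eigenvector v of λ).

  λ = -3: largest Jordan block has size 3, contributing (x + 3)^3

So m_A(x) = (x + 3)^3 = x^3 + 9*x^2 + 27*x + 27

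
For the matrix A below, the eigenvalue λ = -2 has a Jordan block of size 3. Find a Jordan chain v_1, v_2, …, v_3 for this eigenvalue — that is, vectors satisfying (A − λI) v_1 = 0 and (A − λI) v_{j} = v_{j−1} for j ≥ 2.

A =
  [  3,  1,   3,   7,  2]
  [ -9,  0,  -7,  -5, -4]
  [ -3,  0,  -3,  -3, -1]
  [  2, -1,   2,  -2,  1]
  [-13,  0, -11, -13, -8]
A Jordan chain for λ = -2 of length 3:
v_1 = (-5, 0, -5, 0, 20)ᵀ
v_2 = (5, -9, -3, 2, -13)ᵀ
v_3 = (1, 0, 0, 0, 0)ᵀ

Let N = A − (-2)·I. We want v_3 with N^3 v_3 = 0 but N^2 v_3 ≠ 0; then v_{j-1} := N · v_j for j = 3, …, 2.

Pick v_3 = (1, 0, 0, 0, 0)ᵀ.
Then v_2 = N · v_3 = (5, -9, -3, 2, -13)ᵀ.
Then v_1 = N · v_2 = (-5, 0, -5, 0, 20)ᵀ.

Sanity check: (A − (-2)·I) v_1 = (0, 0, 0, 0, 0)ᵀ = 0. ✓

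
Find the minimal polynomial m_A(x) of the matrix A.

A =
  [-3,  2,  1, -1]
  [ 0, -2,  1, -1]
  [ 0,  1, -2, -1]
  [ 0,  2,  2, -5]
x^3 + 9*x^2 + 27*x + 27

The characteristic polynomial is χ_A(x) = (x + 3)^4, so the eigenvalues are known. The minimal polynomial is
  m_A(x) = Π_λ (x − λ)^{k_λ}
where k_λ is the size of the *largest* Jordan block for λ (equivalently, the smallest k with (A − λI)^k v = 0 for every generalised eigenvector v of λ).

  λ = -3: largest Jordan block has size 3, contributing (x + 3)^3

So m_A(x) = (x + 3)^3 = x^3 + 9*x^2 + 27*x + 27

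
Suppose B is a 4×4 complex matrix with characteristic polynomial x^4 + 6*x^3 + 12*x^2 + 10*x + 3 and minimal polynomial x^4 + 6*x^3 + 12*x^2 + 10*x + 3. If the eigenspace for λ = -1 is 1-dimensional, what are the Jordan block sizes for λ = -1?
Block sizes for λ = -1: [3]

Step 1 — from the characteristic polynomial, algebraic multiplicity of λ = -1 is 3. From dim ker(B − (-1)·I) = 1, there are exactly 1 Jordan blocks for λ = -1.
Step 2 — from the minimal polynomial, the factor (x + 1)^3 tells us the largest block for λ = -1 has size 3.
Step 3 — with total size 3, 1 blocks, and largest block 3, the block sizes (in nonincreasing order) are [3].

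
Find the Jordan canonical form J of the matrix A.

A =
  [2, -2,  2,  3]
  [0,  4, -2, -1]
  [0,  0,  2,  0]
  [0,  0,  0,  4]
J_1(2) ⊕ J_1(2) ⊕ J_2(4)

The characteristic polynomial is
  det(x·I − A) = x^4 - 12*x^3 + 52*x^2 - 96*x + 64 = (x - 4)^2*(x - 2)^2

Eigenvalues and multiplicities (the geometric multiplicity of λ is n − rank(A − λI), which equals the number of Jordan blocks for λ):
  λ = 2: algebraic multiplicity = 2, geometric multiplicity = 2
  λ = 4: algebraic multiplicity = 2, geometric multiplicity = 1

Determining the block sizes for each eigenvalue:
  λ = 2: gm = am = 2, so every block has size 1 → block sizes [1, 1]
  λ = 4: one block (gm = 1), so the single block has size am = 2 → block sizes [2]

Assembling the blocks gives a Jordan form
J =
  [2, 0, 0, 0]
  [0, 2, 0, 0]
  [0, 0, 4, 1]
  [0, 0, 0, 4]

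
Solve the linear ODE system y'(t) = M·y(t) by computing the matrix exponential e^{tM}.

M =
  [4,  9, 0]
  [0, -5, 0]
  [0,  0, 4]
e^{tM} =
  [exp(4*t), exp(4*t) - exp(-5*t), 0]
  [0, exp(-5*t), 0]
  [0, 0, exp(4*t)]

Strategy: write M = P · J · P⁻¹ where J is a Jordan canonical form, so e^{tM} = P · e^{tJ} · P⁻¹, and e^{tJ} can be computed block-by-block.

M has Jordan form
J =
  [-5, 0, 0]
  [ 0, 4, 0]
  [ 0, 0, 4]
(up to reordering of blocks).

Per-block formulas:
  For a 1×1 block at λ = 4: exp(t · [4]) = [e^(4t)].
  For a 1×1 block at λ = -5: exp(t · [-5]) = [e^(-5t)].

After assembling e^{tJ} and conjugating by P, we get:

e^{tM} =
  [exp(4*t), exp(4*t) - exp(-5*t), 0]
  [0, exp(-5*t), 0]
  [0, 0, exp(4*t)]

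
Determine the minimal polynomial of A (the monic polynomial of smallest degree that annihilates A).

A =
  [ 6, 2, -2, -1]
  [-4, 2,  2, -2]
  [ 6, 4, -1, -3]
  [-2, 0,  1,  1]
x^3 - 6*x^2 + 12*x - 8

The characteristic polynomial is χ_A(x) = (x - 2)^4, so the eigenvalues are known. The minimal polynomial is
  m_A(x) = Π_λ (x − λ)^{k_λ}
where k_λ is the size of the *largest* Jordan block for λ (equivalently, the smallest k with (A − λI)^k v = 0 for every generalised eigenvector v of λ).

  λ = 2: largest Jordan block has size 3, contributing (x − 2)^3

So m_A(x) = (x - 2)^3 = x^3 - 6*x^2 + 12*x - 8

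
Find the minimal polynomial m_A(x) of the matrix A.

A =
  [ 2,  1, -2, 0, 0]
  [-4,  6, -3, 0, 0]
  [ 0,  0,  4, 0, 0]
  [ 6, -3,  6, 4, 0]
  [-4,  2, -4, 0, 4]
x^3 - 12*x^2 + 48*x - 64

The characteristic polynomial is χ_A(x) = (x - 4)^5, so the eigenvalues are known. The minimal polynomial is
  m_A(x) = Π_λ (x − λ)^{k_λ}
where k_λ is the size of the *largest* Jordan block for λ (equivalently, the smallest k with (A − λI)^k v = 0 for every generalised eigenvector v of λ).

  λ = 4: largest Jordan block has size 3, contributing (x − 4)^3

So m_A(x) = (x - 4)^3 = x^3 - 12*x^2 + 48*x - 64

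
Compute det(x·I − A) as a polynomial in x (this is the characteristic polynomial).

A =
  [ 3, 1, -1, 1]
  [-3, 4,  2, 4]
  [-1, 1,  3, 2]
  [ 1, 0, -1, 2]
x^4 - 12*x^3 + 54*x^2 - 108*x + 81

Expanding det(x·I − A) (e.g. by cofactor expansion or by noting that A is similar to its Jordan form J, which has the same characteristic polynomial as A) gives
  χ_A(x) = x^4 - 12*x^3 + 54*x^2 - 108*x + 81
which factors as (x - 3)^4. The eigenvalues (with algebraic multiplicities) are λ = 3 with multiplicity 4.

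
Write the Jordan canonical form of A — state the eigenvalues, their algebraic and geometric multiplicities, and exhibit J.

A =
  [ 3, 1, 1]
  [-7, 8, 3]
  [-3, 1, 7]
J_3(6)

The characteristic polynomial is
  det(x·I − A) = x^3 - 18*x^2 + 108*x - 216 = (x - 6)^3

Eigenvalues and multiplicities (the geometric multiplicity of λ is n − rank(A − λI), which equals the number of Jordan blocks for λ):
  λ = 6: algebraic multiplicity = 3, geometric multiplicity = 1

Determining the block sizes for each eigenvalue:
  λ = 6: one block (gm = 1), so the single block has size am = 3 → block sizes [3]

Assembling the blocks gives a Jordan form
J =
  [6, 1, 0]
  [0, 6, 1]
  [0, 0, 6]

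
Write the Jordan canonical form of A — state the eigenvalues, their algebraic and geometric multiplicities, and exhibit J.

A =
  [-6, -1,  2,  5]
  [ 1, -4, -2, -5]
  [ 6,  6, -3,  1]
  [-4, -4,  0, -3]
J_2(-5) ⊕ J_2(-3)

The characteristic polynomial is
  det(x·I − A) = x^4 + 16*x^3 + 94*x^2 + 240*x + 225 = (x + 3)^2*(x + 5)^2

Eigenvalues and multiplicities (the geometric multiplicity of λ is n − rank(A − λI), which equals the number of Jordan blocks for λ):
  λ = -5: algebraic multiplicity = 2, geometric multiplicity = 1
  λ = -3: algebraic multiplicity = 2, geometric multiplicity = 1

Determining the block sizes for each eigenvalue:
  λ = -5: one block (gm = 1), so the single block has size am = 2 → block sizes [2]
  λ = -3: one block (gm = 1), so the single block has size am = 2 → block sizes [2]

Assembling the blocks gives a Jordan form
J =
  [-5,  1,  0,  0]
  [ 0, -5,  0,  0]
  [ 0,  0, -3,  1]
  [ 0,  0,  0, -3]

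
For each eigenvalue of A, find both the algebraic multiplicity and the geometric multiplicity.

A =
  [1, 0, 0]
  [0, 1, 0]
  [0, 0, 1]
λ = 1: alg = 3, geom = 3

Step 1 — factor the characteristic polynomial to read off the algebraic multiplicities:
  χ_A(x) = (x - 1)^3

Step 2 — compute geometric multiplicities via the rank-nullity identity g(λ) = n − rank(A − λI):
  rank(A − (1)·I) = 0, so dim ker(A − (1)·I) = n − 0 = 3

Summary:
  λ = 1: algebraic multiplicity = 3, geometric multiplicity = 3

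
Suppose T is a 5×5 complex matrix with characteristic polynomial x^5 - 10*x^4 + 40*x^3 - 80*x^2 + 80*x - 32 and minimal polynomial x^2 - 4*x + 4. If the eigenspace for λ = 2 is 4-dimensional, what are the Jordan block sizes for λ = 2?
Block sizes for λ = 2: [2, 1, 1, 1]

Step 1 — from the characteristic polynomial, algebraic multiplicity of λ = 2 is 5. From dim ker(T − (2)·I) = 4, there are exactly 4 Jordan blocks for λ = 2.
Step 2 — from the minimal polynomial, the factor (x − 2)^2 tells us the largest block for λ = 2 has size 2.
Step 3 — with total size 5, 4 blocks, and largest block 2, the block sizes (in nonincreasing order) are [2, 1, 1, 1].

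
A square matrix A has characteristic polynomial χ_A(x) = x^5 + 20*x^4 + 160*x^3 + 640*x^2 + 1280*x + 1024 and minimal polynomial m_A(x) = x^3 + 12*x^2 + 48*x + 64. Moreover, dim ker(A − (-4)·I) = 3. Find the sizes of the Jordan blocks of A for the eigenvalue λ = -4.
Block sizes for λ = -4: [3, 1, 1]

Step 1 — from the characteristic polynomial, algebraic multiplicity of λ = -4 is 5. From dim ker(A − (-4)·I) = 3, there are exactly 3 Jordan blocks for λ = -4.
Step 2 — from the minimal polynomial, the factor (x + 4)^3 tells us the largest block for λ = -4 has size 3.
Step 3 — with total size 5, 3 blocks, and largest block 3, the block sizes (in nonincreasing order) are [3, 1, 1].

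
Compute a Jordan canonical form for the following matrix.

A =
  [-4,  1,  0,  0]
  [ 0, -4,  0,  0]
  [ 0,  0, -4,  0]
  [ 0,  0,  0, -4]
J_2(-4) ⊕ J_1(-4) ⊕ J_1(-4)

The characteristic polynomial is
  det(x·I − A) = x^4 + 16*x^3 + 96*x^2 + 256*x + 256 = (x + 4)^4

Eigenvalues and multiplicities (the geometric multiplicity of λ is n − rank(A − λI), which equals the number of Jordan blocks for λ):
  λ = -4: algebraic multiplicity = 4, geometric multiplicity = 3

Determining the block sizes for each eigenvalue:
  λ = -4: 3 blocks summing to 4 forces exactly one block of size 2 and the rest size 1 → block sizes [2, 1, 1]

Assembling the blocks gives a Jordan form
J =
  [-4,  1,  0,  0]
  [ 0, -4,  0,  0]
  [ 0,  0, -4,  0]
  [ 0,  0,  0, -4]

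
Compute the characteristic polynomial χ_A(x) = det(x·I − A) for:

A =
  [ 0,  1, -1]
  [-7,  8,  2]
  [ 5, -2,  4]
x^3 - 12*x^2 + 48*x - 64

Expanding det(x·I − A) (e.g. by cofactor expansion or by noting that A is similar to its Jordan form J, which has the same characteristic polynomial as A) gives
  χ_A(x) = x^3 - 12*x^2 + 48*x - 64
which factors as (x - 4)^3. The eigenvalues (with algebraic multiplicities) are λ = 4 with multiplicity 3.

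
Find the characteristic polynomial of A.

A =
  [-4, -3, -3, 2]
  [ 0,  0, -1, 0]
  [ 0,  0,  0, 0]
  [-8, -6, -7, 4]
x^4

Expanding det(x·I − A) (e.g. by cofactor expansion or by noting that A is similar to its Jordan form J, which has the same characteristic polynomial as A) gives
  χ_A(x) = x^4
which factors as x^4. The eigenvalues (with algebraic multiplicities) are λ = 0 with multiplicity 4.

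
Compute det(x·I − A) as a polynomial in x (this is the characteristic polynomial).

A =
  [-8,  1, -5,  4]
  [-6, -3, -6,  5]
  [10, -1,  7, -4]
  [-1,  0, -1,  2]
x^4 + 2*x^3 - 11*x^2 - 12*x + 36

Expanding det(x·I − A) (e.g. by cofactor expansion or by noting that A is similar to its Jordan form J, which has the same characteristic polynomial as A) gives
  χ_A(x) = x^4 + 2*x^3 - 11*x^2 - 12*x + 36
which factors as (x - 2)^2*(x + 3)^2. The eigenvalues (with algebraic multiplicities) are λ = -3 with multiplicity 2, λ = 2 with multiplicity 2.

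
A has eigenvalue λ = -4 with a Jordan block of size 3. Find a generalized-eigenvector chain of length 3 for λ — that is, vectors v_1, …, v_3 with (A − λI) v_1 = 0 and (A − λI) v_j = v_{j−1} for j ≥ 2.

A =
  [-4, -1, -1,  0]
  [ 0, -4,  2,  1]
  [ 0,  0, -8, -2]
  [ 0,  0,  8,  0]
A Jordan chain for λ = -4 of length 3:
v_1 = (2, 0, 0, 0)ᵀ
v_2 = (-1, 2, -4, 8)ᵀ
v_3 = (0, 0, 1, 0)ᵀ

Let N = A − (-4)·I. We want v_3 with N^3 v_3 = 0 but N^2 v_3 ≠ 0; then v_{j-1} := N · v_j for j = 3, …, 2.

Pick v_3 = (0, 0, 1, 0)ᵀ.
Then v_2 = N · v_3 = (-1, 2, -4, 8)ᵀ.
Then v_1 = N · v_2 = (2, 0, 0, 0)ᵀ.

Sanity check: (A − (-4)·I) v_1 = (0, 0, 0, 0)ᵀ = 0. ✓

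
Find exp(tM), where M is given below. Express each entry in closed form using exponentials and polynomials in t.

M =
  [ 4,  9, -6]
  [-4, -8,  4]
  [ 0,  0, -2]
e^{tM} =
  [6*t*exp(-2*t) + exp(-2*t), 9*t*exp(-2*t), -6*t*exp(-2*t)]
  [-4*t*exp(-2*t), -6*t*exp(-2*t) + exp(-2*t), 4*t*exp(-2*t)]
  [0, 0, exp(-2*t)]

Strategy: write M = P · J · P⁻¹ where J is a Jordan canonical form, so e^{tM} = P · e^{tJ} · P⁻¹, and e^{tJ} can be computed block-by-block.

M has Jordan form
J =
  [-2,  1,  0]
  [ 0, -2,  0]
  [ 0,  0, -2]
(up to reordering of blocks).

Per-block formulas:
  For a 2×2 Jordan block J_2(-2): exp(t · J_2(-2)) = e^(-2t)·(I + t·N), where N is the 2×2 nilpotent shift.
  For a 1×1 block at λ = -2: exp(t · [-2]) = [e^(-2t)].

After assembling e^{tJ} and conjugating by P, we get:

e^{tM} =
  [6*t*exp(-2*t) + exp(-2*t), 9*t*exp(-2*t), -6*t*exp(-2*t)]
  [-4*t*exp(-2*t), -6*t*exp(-2*t) + exp(-2*t), 4*t*exp(-2*t)]
  [0, 0, exp(-2*t)]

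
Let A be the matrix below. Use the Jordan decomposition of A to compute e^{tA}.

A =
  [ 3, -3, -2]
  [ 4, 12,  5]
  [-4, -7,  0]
e^{tA} =
  [-2*t*exp(5*t) + exp(5*t), -t^2*exp(5*t)/2 - 3*t*exp(5*t), -t^2*exp(5*t)/2 - 2*t*exp(5*t)]
  [4*t*exp(5*t), t^2*exp(5*t) + 7*t*exp(5*t) + exp(5*t), t^2*exp(5*t) + 5*t*exp(5*t)]
  [-4*t*exp(5*t), -t^2*exp(5*t) - 7*t*exp(5*t), -t^2*exp(5*t) - 5*t*exp(5*t) + exp(5*t)]

Strategy: write A = P · J · P⁻¹ where J is a Jordan canonical form, so e^{tA} = P · e^{tJ} · P⁻¹, and e^{tJ} can be computed block-by-block.

A has Jordan form
J =
  [5, 1, 0]
  [0, 5, 1]
  [0, 0, 5]
(up to reordering of blocks).

Per-block formulas:
  For a 3×3 Jordan block J_3(5): exp(t · J_3(5)) = e^(5t)·(I + t·N + (t^2/2)·N^2), where N is the 3×3 nilpotent shift.

After assembling e^{tJ} and conjugating by P, we get:

e^{tA} =
  [-2*t*exp(5*t) + exp(5*t), -t^2*exp(5*t)/2 - 3*t*exp(5*t), -t^2*exp(5*t)/2 - 2*t*exp(5*t)]
  [4*t*exp(5*t), t^2*exp(5*t) + 7*t*exp(5*t) + exp(5*t), t^2*exp(5*t) + 5*t*exp(5*t)]
  [-4*t*exp(5*t), -t^2*exp(5*t) - 7*t*exp(5*t), -t^2*exp(5*t) - 5*t*exp(5*t) + exp(5*t)]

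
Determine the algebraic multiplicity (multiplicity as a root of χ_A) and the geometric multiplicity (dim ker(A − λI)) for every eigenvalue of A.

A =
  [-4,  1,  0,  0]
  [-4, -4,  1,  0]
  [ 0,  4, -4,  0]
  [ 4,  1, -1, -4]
λ = -4: alg = 4, geom = 2

Step 1 — factor the characteristic polynomial to read off the algebraic multiplicities:
  χ_A(x) = (x + 4)^4

Step 2 — compute geometric multiplicities via the rank-nullity identity g(λ) = n − rank(A − λI):
  rank(A − (-4)·I) = 2, so dim ker(A − (-4)·I) = n − 2 = 2

Summary:
  λ = -4: algebraic multiplicity = 4, geometric multiplicity = 2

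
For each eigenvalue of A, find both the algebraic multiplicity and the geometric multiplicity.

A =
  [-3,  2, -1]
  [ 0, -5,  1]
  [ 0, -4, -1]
λ = -3: alg = 3, geom = 2

Step 1 — factor the characteristic polynomial to read off the algebraic multiplicities:
  χ_A(x) = (x + 3)^3

Step 2 — compute geometric multiplicities via the rank-nullity identity g(λ) = n − rank(A − λI):
  rank(A − (-3)·I) = 1, so dim ker(A − (-3)·I) = n − 1 = 2

Summary:
  λ = -3: algebraic multiplicity = 3, geometric multiplicity = 2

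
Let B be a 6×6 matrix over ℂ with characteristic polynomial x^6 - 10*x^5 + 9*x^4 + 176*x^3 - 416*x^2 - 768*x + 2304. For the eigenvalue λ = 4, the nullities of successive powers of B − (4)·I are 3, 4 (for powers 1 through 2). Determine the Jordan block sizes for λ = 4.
Block sizes for λ = 4: [2, 1, 1]

From the dimensions of kernels of powers, the number of Jordan blocks of size at least j is d_j − d_{j−1} where d_j = dim ker(N^j) (with d_0 = 0). Computing the differences gives [3, 1].
The number of blocks of size exactly k is (#blocks of size ≥ k) − (#blocks of size ≥ k + 1), so the partition is: 2 block(s) of size 1, 1 block(s) of size 2.
In nonincreasing order the block sizes are [2, 1, 1].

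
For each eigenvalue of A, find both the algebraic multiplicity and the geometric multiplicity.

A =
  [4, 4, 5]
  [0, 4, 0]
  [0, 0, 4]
λ = 4: alg = 3, geom = 2

Step 1 — factor the characteristic polynomial to read off the algebraic multiplicities:
  χ_A(x) = (x - 4)^3

Step 2 — compute geometric multiplicities via the rank-nullity identity g(λ) = n − rank(A − λI):
  rank(A − (4)·I) = 1, so dim ker(A − (4)·I) = n − 1 = 2

Summary:
  λ = 4: algebraic multiplicity = 3, geometric multiplicity = 2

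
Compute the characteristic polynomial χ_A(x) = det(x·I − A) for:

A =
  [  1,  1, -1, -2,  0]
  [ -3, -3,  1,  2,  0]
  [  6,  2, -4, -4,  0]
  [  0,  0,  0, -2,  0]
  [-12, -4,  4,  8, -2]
x^5 + 10*x^4 + 40*x^3 + 80*x^2 + 80*x + 32

Expanding det(x·I − A) (e.g. by cofactor expansion or by noting that A is similar to its Jordan form J, which has the same characteristic polynomial as A) gives
  χ_A(x) = x^5 + 10*x^4 + 40*x^3 + 80*x^2 + 80*x + 32
which factors as (x + 2)^5. The eigenvalues (with algebraic multiplicities) are λ = -2 with multiplicity 5.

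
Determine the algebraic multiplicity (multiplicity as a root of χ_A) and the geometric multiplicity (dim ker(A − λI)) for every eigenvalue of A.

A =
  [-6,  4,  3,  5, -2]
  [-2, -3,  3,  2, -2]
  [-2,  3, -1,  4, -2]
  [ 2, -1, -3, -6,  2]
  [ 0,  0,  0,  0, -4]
λ = -4: alg = 5, geom = 3

Step 1 — factor the characteristic polynomial to read off the algebraic multiplicities:
  χ_A(x) = (x + 4)^5

Step 2 — compute geometric multiplicities via the rank-nullity identity g(λ) = n − rank(A − λI):
  rank(A − (-4)·I) = 2, so dim ker(A − (-4)·I) = n − 2 = 3

Summary:
  λ = -4: algebraic multiplicity = 5, geometric multiplicity = 3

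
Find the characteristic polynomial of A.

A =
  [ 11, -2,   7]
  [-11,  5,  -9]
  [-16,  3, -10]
x^3 - 6*x^2 + 12*x - 8

Expanding det(x·I − A) (e.g. by cofactor expansion or by noting that A is similar to its Jordan form J, which has the same characteristic polynomial as A) gives
  χ_A(x) = x^3 - 6*x^2 + 12*x - 8
which factors as (x - 2)^3. The eigenvalues (with algebraic multiplicities) are λ = 2 with multiplicity 3.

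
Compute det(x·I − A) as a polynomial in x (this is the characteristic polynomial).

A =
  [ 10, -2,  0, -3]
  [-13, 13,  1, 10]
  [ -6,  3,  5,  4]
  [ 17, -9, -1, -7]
x^4 - 21*x^3 + 165*x^2 - 575*x + 750

Expanding det(x·I − A) (e.g. by cofactor expansion or by noting that A is similar to its Jordan form J, which has the same characteristic polynomial as A) gives
  χ_A(x) = x^4 - 21*x^3 + 165*x^2 - 575*x + 750
which factors as (x - 6)*(x - 5)^3. The eigenvalues (with algebraic multiplicities) are λ = 5 with multiplicity 3, λ = 6 with multiplicity 1.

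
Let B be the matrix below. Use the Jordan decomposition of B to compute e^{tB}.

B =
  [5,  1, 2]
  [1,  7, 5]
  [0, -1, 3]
e^{tB} =
  [t^2*exp(5*t)/2 + exp(5*t), t*exp(5*t), t^2*exp(5*t)/2 + 2*t*exp(5*t)]
  [t^2*exp(5*t) + t*exp(5*t), 2*t*exp(5*t) + exp(5*t), t^2*exp(5*t) + 5*t*exp(5*t)]
  [-t^2*exp(5*t)/2, -t*exp(5*t), -t^2*exp(5*t)/2 - 2*t*exp(5*t) + exp(5*t)]

Strategy: write B = P · J · P⁻¹ where J is a Jordan canonical form, so e^{tB} = P · e^{tJ} · P⁻¹, and e^{tJ} can be computed block-by-block.

B has Jordan form
J =
  [5, 1, 0]
  [0, 5, 1]
  [0, 0, 5]
(up to reordering of blocks).

Per-block formulas:
  For a 3×3 Jordan block J_3(5): exp(t · J_3(5)) = e^(5t)·(I + t·N + (t^2/2)·N^2), where N is the 3×3 nilpotent shift.

After assembling e^{tJ} and conjugating by P, we get:

e^{tB} =
  [t^2*exp(5*t)/2 + exp(5*t), t*exp(5*t), t^2*exp(5*t)/2 + 2*t*exp(5*t)]
  [t^2*exp(5*t) + t*exp(5*t), 2*t*exp(5*t) + exp(5*t), t^2*exp(5*t) + 5*t*exp(5*t)]
  [-t^2*exp(5*t)/2, -t*exp(5*t), -t^2*exp(5*t)/2 - 2*t*exp(5*t) + exp(5*t)]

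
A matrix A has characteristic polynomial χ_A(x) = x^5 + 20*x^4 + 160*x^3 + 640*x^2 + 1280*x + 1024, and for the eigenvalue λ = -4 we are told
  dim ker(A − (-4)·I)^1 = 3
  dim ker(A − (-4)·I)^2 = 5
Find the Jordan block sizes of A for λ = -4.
Block sizes for λ = -4: [2, 2, 1]

From the dimensions of kernels of powers, the number of Jordan blocks of size at least j is d_j − d_{j−1} where d_j = dim ker(N^j) (with d_0 = 0). Computing the differences gives [3, 2].
The number of blocks of size exactly k is (#blocks of size ≥ k) − (#blocks of size ≥ k + 1), so the partition is: 1 block(s) of size 1, 2 block(s) of size 2.
In nonincreasing order the block sizes are [2, 2, 1].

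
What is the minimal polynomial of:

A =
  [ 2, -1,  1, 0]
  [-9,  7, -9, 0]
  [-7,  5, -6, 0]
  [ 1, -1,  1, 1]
x^3 - 3*x^2 + 3*x - 1

The characteristic polynomial is χ_A(x) = (x - 1)^4, so the eigenvalues are known. The minimal polynomial is
  m_A(x) = Π_λ (x − λ)^{k_λ}
where k_λ is the size of the *largest* Jordan block for λ (equivalently, the smallest k with (A − λI)^k v = 0 for every generalised eigenvector v of λ).

  λ = 1: largest Jordan block has size 3, contributing (x − 1)^3

So m_A(x) = (x - 1)^3 = x^3 - 3*x^2 + 3*x - 1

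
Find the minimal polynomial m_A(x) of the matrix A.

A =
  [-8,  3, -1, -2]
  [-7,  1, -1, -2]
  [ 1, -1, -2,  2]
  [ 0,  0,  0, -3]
x^3 + 9*x^2 + 27*x + 27

The characteristic polynomial is χ_A(x) = (x + 3)^4, so the eigenvalues are known. The minimal polynomial is
  m_A(x) = Π_λ (x − λ)^{k_λ}
where k_λ is the size of the *largest* Jordan block for λ (equivalently, the smallest k with (A − λI)^k v = 0 for every generalised eigenvector v of λ).

  λ = -3: largest Jordan block has size 3, contributing (x + 3)^3

So m_A(x) = (x + 3)^3 = x^3 + 9*x^2 + 27*x + 27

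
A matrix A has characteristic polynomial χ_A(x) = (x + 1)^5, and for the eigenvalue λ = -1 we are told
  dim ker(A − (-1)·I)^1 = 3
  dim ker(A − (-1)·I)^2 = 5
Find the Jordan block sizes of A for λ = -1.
Block sizes for λ = -1: [2, 2, 1]

From the dimensions of kernels of powers, the number of Jordan blocks of size at least j is d_j − d_{j−1} where d_j = dim ker(N^j) (with d_0 = 0). Computing the differences gives [3, 2].
The number of blocks of size exactly k is (#blocks of size ≥ k) − (#blocks of size ≥ k + 1), so the partition is: 1 block(s) of size 1, 2 block(s) of size 2.
In nonincreasing order the block sizes are [2, 2, 1].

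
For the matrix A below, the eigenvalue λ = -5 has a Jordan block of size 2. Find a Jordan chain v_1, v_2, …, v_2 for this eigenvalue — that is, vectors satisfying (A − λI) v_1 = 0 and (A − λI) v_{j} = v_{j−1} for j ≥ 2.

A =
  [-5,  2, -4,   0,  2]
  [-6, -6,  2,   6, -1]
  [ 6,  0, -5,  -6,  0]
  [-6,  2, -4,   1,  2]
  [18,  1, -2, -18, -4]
A Jordan chain for λ = -5 of length 2:
v_1 = (2, -1, 0, 2, 1)ᵀ
v_2 = (0, 1, 0, 0, 0)ᵀ

Let N = A − (-5)·I. We want v_2 with N^2 v_2 = 0 but N^1 v_2 ≠ 0; then v_{j-1} := N · v_j for j = 2, …, 2.

Pick v_2 = (0, 1, 0, 0, 0)ᵀ.
Then v_1 = N · v_2 = (2, -1, 0, 2, 1)ᵀ.

Sanity check: (A − (-5)·I) v_1 = (0, 0, 0, 0, 0)ᵀ = 0. ✓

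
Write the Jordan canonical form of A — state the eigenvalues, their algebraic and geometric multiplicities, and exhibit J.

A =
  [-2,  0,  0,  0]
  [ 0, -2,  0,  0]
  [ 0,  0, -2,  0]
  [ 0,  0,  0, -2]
J_1(-2) ⊕ J_1(-2) ⊕ J_1(-2) ⊕ J_1(-2)

The characteristic polynomial is
  det(x·I − A) = x^4 + 8*x^3 + 24*x^2 + 32*x + 16 = (x + 2)^4

Eigenvalues and multiplicities (the geometric multiplicity of λ is n − rank(A − λI), which equals the number of Jordan blocks for λ):
  λ = -2: algebraic multiplicity = 4, geometric multiplicity = 4

Determining the block sizes for each eigenvalue:
  λ = -2: gm = am = 4, so every block has size 1 → block sizes [1, 1, 1, 1]

Assembling the blocks gives a Jordan form
J =
  [-2,  0,  0,  0]
  [ 0, -2,  0,  0]
  [ 0,  0, -2,  0]
  [ 0,  0,  0, -2]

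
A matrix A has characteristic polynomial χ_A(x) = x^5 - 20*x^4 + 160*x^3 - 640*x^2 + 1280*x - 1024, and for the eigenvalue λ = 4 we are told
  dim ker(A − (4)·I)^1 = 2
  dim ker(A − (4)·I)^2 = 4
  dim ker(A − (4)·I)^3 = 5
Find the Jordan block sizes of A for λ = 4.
Block sizes for λ = 4: [3, 2]

From the dimensions of kernels of powers, the number of Jordan blocks of size at least j is d_j − d_{j−1} where d_j = dim ker(N^j) (with d_0 = 0). Computing the differences gives [2, 2, 1].
The number of blocks of size exactly k is (#blocks of size ≥ k) − (#blocks of size ≥ k + 1), so the partition is: 1 block(s) of size 2, 1 block(s) of size 3.
In nonincreasing order the block sizes are [3, 2].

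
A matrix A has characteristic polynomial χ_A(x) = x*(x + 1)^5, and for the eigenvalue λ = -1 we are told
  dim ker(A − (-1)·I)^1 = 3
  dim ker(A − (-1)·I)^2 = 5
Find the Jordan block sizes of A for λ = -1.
Block sizes for λ = -1: [2, 2, 1]

From the dimensions of kernels of powers, the number of Jordan blocks of size at least j is d_j − d_{j−1} where d_j = dim ker(N^j) (with d_0 = 0). Computing the differences gives [3, 2].
The number of blocks of size exactly k is (#blocks of size ≥ k) − (#blocks of size ≥ k + 1), so the partition is: 1 block(s) of size 1, 2 block(s) of size 2.
In nonincreasing order the block sizes are [2, 2, 1].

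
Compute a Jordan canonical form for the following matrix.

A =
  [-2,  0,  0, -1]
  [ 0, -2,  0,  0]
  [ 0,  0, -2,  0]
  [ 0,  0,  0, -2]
J_2(-2) ⊕ J_1(-2) ⊕ J_1(-2)

The characteristic polynomial is
  det(x·I − A) = x^4 + 8*x^3 + 24*x^2 + 32*x + 16 = (x + 2)^4

Eigenvalues and multiplicities (the geometric multiplicity of λ is n − rank(A − λI), which equals the number of Jordan blocks for λ):
  λ = -2: algebraic multiplicity = 4, geometric multiplicity = 3

Determining the block sizes for each eigenvalue:
  λ = -2: 3 blocks summing to 4 forces exactly one block of size 2 and the rest size 1 → block sizes [2, 1, 1]

Assembling the blocks gives a Jordan form
J =
  [-2,  1,  0,  0]
  [ 0, -2,  0,  0]
  [ 0,  0, -2,  0]
  [ 0,  0,  0, -2]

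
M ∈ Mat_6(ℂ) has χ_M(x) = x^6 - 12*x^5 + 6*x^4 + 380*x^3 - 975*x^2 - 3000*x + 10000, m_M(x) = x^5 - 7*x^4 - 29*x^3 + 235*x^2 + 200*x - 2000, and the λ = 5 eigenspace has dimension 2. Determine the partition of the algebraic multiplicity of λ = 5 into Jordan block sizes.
Block sizes for λ = 5: [3, 1]

Step 1 — from the characteristic polynomial, algebraic multiplicity of λ = 5 is 4. From dim ker(M − (5)·I) = 2, there are exactly 2 Jordan blocks for λ = 5.
Step 2 — from the minimal polynomial, the factor (x − 5)^3 tells us the largest block for λ = 5 has size 3.
Step 3 — with total size 4, 2 blocks, and largest block 3, the block sizes (in nonincreasing order) are [3, 1].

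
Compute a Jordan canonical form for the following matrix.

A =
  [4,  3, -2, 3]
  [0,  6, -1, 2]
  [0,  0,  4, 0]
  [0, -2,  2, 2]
J_3(4) ⊕ J_1(4)

The characteristic polynomial is
  det(x·I − A) = x^4 - 16*x^3 + 96*x^2 - 256*x + 256 = (x - 4)^4

Eigenvalues and multiplicities (the geometric multiplicity of λ is n − rank(A − λI), which equals the number of Jordan blocks for λ):
  λ = 4: algebraic multiplicity = 4, geometric multiplicity = 2

Determining the block sizes for each eigenvalue:
  λ = 4: with am = 4 and gm = 2, the partition is not yet determined (e.g. several partitions of 4 into 2 parts exist). Let N = A − (4)·I. Computing rank(N^1) = 2, rank(N^2) = 1, rank(N^3) = 0; the number of blocks of size ≥ j is rank(N^{j−1}) − rank(N^j), giving [2, 1, 1]. So we have 1 block(s) of size 3, 1 block(s) of size 1 → block sizes [3, 1]

Assembling the blocks gives a Jordan form
J =
  [4, 1, 0, 0]
  [0, 4, 1, 0]
  [0, 0, 4, 0]
  [0, 0, 0, 4]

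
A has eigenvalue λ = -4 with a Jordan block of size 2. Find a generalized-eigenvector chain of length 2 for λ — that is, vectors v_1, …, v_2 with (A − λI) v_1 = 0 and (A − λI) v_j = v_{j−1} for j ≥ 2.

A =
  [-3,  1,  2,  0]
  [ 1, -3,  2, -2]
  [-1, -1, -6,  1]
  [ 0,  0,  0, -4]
A Jordan chain for λ = -4 of length 2:
v_1 = (1, 1, -1, 0)ᵀ
v_2 = (1, 0, 0, 0)ᵀ

Let N = A − (-4)·I. We want v_2 with N^2 v_2 = 0 but N^1 v_2 ≠ 0; then v_{j-1} := N · v_j for j = 2, …, 2.

Pick v_2 = (1, 0, 0, 0)ᵀ.
Then v_1 = N · v_2 = (1, 1, -1, 0)ᵀ.

Sanity check: (A − (-4)·I) v_1 = (0, 0, 0, 0)ᵀ = 0. ✓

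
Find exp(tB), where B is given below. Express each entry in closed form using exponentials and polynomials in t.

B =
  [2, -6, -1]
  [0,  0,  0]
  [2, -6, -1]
e^{tB} =
  [2*exp(t) - 1, 6 - 6*exp(t), 1 - exp(t)]
  [0, 1, 0]
  [2*exp(t) - 2, 6 - 6*exp(t), 2 - exp(t)]

Strategy: write B = P · J · P⁻¹ where J is a Jordan canonical form, so e^{tB} = P · e^{tJ} · P⁻¹, and e^{tJ} can be computed block-by-block.

B has Jordan form
J =
  [0, 0, 0]
  [0, 0, 0]
  [0, 0, 1]
(up to reordering of blocks).

Per-block formulas:
  For a 1×1 block at λ = 0: exp(t · [0]) = [e^(0t)].
  For a 1×1 block at λ = 1: exp(t · [1]) = [e^(1t)].

After assembling e^{tJ} and conjugating by P, we get:

e^{tB} =
  [2*exp(t) - 1, 6 - 6*exp(t), 1 - exp(t)]
  [0, 1, 0]
  [2*exp(t) - 2, 6 - 6*exp(t), 2 - exp(t)]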